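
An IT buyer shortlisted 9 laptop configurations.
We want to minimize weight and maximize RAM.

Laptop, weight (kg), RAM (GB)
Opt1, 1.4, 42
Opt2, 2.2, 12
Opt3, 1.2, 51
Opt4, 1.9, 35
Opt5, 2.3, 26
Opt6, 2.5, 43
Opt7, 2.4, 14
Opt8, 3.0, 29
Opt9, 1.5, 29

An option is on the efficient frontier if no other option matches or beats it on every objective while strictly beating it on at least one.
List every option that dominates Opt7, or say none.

Opt1: weight 1.4≤2.4, RAM 42≥14 — dominates Opt7.
Opt3: weight 1.2≤2.4, RAM 51≥14 — dominates Opt7.
Opt4: weight 1.9≤2.4, RAM 35≥14 — dominates Opt7.
Opt5: weight 2.3≤2.4, RAM 26≥14 — dominates Opt7.
Opt9: weight 1.5≤2.4, RAM 29≥14 — dominates Opt7.
Others (Opt2, Opt6, Opt8) are each worse than Opt7 on at least one objective.

Opt1, Opt3, Opt4, Opt5, Opt9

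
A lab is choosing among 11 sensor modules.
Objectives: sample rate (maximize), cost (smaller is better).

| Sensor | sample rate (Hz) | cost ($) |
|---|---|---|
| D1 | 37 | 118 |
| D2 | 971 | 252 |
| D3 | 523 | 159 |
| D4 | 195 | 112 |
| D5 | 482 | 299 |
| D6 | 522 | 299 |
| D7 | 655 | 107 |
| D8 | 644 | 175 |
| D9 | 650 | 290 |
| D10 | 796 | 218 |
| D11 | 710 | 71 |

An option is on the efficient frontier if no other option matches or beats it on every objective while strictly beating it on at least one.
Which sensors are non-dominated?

D2, D10, D11

D1: dominated by D4 (sample rate 195≥37, cost 112≤118).
D2: not dominated (best sample rate).
D3: dominated by D7 (sample rate 655≥523, cost 107≤159).
D4: dominated by D7 (sample rate 655≥195, cost 107≤112).
D5: dominated by D2 (sample rate 971≥482, cost 252≤299).
D6: dominated by D2 (sample rate 971≥522, cost 252≤299).
D7: dominated by D11 (sample rate 710≥655, cost 71≤107).
D8: dominated by D7 (sample rate 655≥644, cost 107≤175).
D9: dominated by D2 (sample rate 971≥650, cost 252≤290).
D10: not dominated.
D11: not dominated (best cost).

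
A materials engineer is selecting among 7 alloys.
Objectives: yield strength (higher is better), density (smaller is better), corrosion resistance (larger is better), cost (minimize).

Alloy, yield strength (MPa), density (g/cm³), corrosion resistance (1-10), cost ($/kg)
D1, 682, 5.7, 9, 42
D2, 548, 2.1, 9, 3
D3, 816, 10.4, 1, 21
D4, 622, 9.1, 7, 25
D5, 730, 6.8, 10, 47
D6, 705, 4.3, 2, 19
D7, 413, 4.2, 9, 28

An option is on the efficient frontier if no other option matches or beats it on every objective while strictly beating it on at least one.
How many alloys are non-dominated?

D1: not dominated.
D2: not dominated (best density).
D3: not dominated (best yield strength).
D4: not dominated.
D5: not dominated (best corrosion resistance).
D6: not dominated.
D7: dominated by D2 (yield strength 548≥413, density 2.1≤4.2, corrosion resistance 9≥9, cost 3≤28).
Pareto-optimal: D1, D2, D3, D4, D5, D6 → 6.

6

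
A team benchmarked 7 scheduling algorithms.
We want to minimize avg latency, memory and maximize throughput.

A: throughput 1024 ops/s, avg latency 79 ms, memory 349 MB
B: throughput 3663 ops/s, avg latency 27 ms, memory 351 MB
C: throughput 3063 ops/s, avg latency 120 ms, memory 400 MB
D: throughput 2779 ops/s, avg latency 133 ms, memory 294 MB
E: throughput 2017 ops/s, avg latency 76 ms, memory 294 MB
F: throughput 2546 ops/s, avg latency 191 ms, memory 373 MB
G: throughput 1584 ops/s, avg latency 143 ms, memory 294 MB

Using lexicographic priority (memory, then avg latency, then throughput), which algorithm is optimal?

E

First minimize memory: best is 294, kept {D, E, G}.
Then minimize avg latency: best is 76, kept {E}.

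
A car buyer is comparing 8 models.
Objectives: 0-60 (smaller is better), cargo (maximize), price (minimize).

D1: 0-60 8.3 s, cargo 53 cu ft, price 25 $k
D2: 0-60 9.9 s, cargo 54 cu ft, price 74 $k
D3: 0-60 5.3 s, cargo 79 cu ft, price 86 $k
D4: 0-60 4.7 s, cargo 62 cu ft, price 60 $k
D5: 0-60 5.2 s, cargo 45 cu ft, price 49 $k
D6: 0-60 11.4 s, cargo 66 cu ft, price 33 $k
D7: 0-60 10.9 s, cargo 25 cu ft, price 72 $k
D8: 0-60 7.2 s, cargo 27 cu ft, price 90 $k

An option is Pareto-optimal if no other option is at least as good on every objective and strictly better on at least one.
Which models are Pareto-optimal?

D1, D3, D4, D5, D6

D1: not dominated (best price).
D2: dominated by D4 (0-60 4.7≤9.9, cargo 62≥54, price 60≤74).
D3: not dominated (best cargo).
D4: not dominated (best 0-60).
D5: not dominated.
D6: not dominated.
D7: dominated by D1 (0-60 8.3≤10.9, cargo 53≥25, price 25≤72).
D8: dominated by D3 (0-60 5.3≤7.2, cargo 79≥27, price 86≤90).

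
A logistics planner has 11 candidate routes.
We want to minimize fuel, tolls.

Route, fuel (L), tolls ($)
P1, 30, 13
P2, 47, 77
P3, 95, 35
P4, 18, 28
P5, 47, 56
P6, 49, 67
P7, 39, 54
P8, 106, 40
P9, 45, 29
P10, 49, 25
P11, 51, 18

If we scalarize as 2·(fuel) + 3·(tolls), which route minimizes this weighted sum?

P1

P1: 2·30 + 3·13 = 99
P2: 2·47 + 3·77 = 325
P3: 2·95 + 3·35 = 295
P4: 2·18 + 3·28 = 120
P5: 2·47 + 3·56 = 262
P6: 2·49 + 3·67 = 299
P7: 2·39 + 3·54 = 240
P8: 2·106 + 3·40 = 332
P9: 2·45 + 3·29 = 177
P10: 2·49 + 3·25 = 173
P11: 2·51 + 3·18 = 156
Lowest: P1 at 99.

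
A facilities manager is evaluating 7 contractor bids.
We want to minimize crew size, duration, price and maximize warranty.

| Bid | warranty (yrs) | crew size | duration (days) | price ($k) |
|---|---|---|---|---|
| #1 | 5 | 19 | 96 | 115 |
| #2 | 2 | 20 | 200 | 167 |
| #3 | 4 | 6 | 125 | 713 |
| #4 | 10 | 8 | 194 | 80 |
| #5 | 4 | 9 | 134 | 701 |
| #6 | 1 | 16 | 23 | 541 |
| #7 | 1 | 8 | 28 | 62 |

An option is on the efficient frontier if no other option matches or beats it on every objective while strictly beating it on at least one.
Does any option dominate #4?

#1: worse on warranty (5 vs 10).
#2: worse on warranty (2 vs 10).
#3: worse on warranty (4 vs 10).
#5: worse on warranty (4 vs 10).
#6: worse on warranty (1 vs 10).
#7: worse on warranty (1 vs 10).
No option is at least as good as #4 on every objective and strictly better on one.

No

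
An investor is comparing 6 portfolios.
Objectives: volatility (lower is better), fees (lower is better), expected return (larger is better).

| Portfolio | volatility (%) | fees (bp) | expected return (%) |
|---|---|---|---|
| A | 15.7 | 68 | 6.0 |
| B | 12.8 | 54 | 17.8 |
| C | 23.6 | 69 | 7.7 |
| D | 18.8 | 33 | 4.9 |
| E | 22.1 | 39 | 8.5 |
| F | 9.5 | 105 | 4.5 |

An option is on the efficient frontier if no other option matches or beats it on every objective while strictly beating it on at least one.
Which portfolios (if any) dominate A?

B: volatility 12.8≤15.7, fees 54≤68, expected return 17.8≥6.0 — dominates A.
Others (C, D, E, F) are each worse than A on at least one objective.

B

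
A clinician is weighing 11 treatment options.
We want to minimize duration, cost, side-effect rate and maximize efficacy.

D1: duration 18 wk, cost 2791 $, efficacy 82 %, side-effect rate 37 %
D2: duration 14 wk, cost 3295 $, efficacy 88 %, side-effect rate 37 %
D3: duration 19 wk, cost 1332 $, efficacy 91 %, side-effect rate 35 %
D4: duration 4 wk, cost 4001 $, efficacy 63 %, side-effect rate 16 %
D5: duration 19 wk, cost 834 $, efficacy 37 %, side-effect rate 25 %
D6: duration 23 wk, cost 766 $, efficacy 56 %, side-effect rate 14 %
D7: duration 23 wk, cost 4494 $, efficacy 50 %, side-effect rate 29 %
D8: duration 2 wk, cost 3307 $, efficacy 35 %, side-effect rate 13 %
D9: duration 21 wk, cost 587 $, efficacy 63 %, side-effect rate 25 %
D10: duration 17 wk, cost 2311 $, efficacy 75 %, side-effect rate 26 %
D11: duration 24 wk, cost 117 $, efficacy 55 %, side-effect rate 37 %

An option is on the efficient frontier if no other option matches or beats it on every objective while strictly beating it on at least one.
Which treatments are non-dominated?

D1: not dominated.
D2: not dominated.
D3: not dominated (best efficacy).
D4: not dominated.
D5: not dominated.
D6: not dominated.
D7: dominated by D4 (duration 4≤23, cost 4001≤4494, efficacy 63≥50, side-effect rate 16≤29).
D8: not dominated (best duration).
D9: not dominated.
D10: not dominated.
D11: not dominated (best cost).

D1, D2, D3, D4, D5, D6, D8, D9, D10, D11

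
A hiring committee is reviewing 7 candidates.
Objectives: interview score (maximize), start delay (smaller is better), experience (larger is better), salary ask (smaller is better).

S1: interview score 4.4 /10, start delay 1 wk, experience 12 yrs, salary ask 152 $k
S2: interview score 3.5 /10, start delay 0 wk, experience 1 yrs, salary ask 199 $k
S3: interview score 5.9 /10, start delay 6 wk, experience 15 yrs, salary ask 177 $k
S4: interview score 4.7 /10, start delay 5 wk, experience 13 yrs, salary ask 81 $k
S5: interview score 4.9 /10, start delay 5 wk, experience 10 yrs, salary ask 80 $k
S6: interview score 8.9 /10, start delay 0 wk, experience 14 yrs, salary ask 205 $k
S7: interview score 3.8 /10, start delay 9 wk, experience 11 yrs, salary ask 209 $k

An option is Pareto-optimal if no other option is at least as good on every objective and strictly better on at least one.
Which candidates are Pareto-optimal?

S1, S2, S3, S4, S5, S6

S1: not dominated.
S2: not dominated.
S3: not dominated (best experience).
S4: not dominated.
S5: not dominated (best salary ask).
S6: not dominated (best interview score).
S7: dominated by S1 (interview score 4.4≥3.8, start delay 1≤9, experience 12≥11, salary ask 152≤209).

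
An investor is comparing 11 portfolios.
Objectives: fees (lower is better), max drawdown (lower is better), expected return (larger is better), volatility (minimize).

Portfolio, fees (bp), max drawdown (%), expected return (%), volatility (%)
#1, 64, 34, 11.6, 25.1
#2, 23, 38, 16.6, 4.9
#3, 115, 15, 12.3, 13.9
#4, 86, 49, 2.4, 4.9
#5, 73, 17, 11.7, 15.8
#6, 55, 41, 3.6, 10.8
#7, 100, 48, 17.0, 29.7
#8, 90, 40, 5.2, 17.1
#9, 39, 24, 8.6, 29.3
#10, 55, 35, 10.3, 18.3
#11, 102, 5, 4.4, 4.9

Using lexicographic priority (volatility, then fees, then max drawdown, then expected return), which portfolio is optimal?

First minimize volatility: best is 4.9, kept {#2, #4, #11}.
Then minimize fees: best is 23, kept {#2}.

#2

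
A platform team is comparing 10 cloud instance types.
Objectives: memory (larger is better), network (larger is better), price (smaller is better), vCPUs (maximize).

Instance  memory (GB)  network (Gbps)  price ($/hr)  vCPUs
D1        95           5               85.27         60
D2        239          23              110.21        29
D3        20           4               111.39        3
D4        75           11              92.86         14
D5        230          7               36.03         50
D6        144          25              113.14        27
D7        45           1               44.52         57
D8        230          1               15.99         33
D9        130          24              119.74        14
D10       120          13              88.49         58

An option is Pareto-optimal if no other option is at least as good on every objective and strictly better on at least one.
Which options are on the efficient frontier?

D1, D2, D5, D6, D7, D8, D10

D1: not dominated (best vCPUs).
D2: not dominated (best memory).
D3: dominated by D1 (memory 95≥20, network 5≥4, price 85.27≤111.39, vCPUs 60≥3).
D4: dominated by D10 (memory 120≥75, network 13≥11, price 88.49≤92.86, vCPUs 58≥14).
D5: not dominated.
D6: not dominated (best network).
D7: not dominated.
D8: not dominated (best price).
D9: dominated by D6 (memory 144≥130, network 25≥24, price 113.14≤119.74, vCPUs 27≥14).
D10: not dominated.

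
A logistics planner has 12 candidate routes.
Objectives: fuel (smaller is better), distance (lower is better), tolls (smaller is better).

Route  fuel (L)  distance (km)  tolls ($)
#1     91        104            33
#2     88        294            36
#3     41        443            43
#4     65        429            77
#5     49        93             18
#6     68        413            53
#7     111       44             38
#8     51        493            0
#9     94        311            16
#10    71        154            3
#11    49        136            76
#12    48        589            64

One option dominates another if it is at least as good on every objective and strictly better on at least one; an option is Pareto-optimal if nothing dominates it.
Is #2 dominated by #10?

#10 vs #2: fuel 71≤88, distance 154≤294, tolls 3≤36 — #10 is at least as good on every objective with at least one strict improvement.

Yes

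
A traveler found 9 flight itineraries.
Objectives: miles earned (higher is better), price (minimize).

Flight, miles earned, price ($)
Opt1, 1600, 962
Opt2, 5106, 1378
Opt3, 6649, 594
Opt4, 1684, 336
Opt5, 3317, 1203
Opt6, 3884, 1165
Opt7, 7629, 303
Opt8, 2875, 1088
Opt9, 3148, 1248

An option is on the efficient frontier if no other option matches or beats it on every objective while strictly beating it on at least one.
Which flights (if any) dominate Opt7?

none

Opt1: worse on miles earned (1600 vs 7629).
Opt2: worse on miles earned (5106 vs 7629).
Opt3: worse on miles earned (6649 vs 7629).
Opt4: worse on miles earned (1684 vs 7629).
Opt5: worse on miles earned (3317 vs 7629).
Opt6: worse on miles earned (3884 vs 7629).
Opt8: worse on miles earned (2875 vs 7629).
Opt9: worse on miles earned (3148 vs 7629).
No option dominates Opt7.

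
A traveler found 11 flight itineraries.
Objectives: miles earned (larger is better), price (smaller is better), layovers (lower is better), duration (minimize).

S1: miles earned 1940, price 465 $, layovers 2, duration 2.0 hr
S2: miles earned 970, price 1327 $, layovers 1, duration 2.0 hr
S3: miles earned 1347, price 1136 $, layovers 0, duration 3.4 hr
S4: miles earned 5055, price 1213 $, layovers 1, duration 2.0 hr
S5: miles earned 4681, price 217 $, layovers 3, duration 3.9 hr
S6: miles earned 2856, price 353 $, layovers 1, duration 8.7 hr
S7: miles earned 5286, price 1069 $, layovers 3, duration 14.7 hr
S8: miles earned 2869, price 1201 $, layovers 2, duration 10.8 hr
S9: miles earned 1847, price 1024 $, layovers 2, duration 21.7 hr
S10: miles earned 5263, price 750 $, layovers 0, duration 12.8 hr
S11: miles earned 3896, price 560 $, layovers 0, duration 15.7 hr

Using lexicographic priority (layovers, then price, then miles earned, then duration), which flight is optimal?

S11

First minimize layovers: best is 0, kept {S3, S10, S11}.
Then minimize price: best is 560, kept {S11}.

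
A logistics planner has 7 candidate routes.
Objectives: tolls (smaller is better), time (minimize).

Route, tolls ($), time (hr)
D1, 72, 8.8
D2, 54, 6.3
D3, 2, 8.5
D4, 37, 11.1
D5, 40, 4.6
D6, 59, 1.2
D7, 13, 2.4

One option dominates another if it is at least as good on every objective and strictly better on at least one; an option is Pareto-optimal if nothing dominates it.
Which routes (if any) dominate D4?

D3, D7

D3: tolls 2≤37, time 8.5≤11.1 — dominates D4.
D7: tolls 13≤37, time 2.4≤11.1 — dominates D4.
Others (D1, D2, D5, D6) are each worse than D4 on at least one objective.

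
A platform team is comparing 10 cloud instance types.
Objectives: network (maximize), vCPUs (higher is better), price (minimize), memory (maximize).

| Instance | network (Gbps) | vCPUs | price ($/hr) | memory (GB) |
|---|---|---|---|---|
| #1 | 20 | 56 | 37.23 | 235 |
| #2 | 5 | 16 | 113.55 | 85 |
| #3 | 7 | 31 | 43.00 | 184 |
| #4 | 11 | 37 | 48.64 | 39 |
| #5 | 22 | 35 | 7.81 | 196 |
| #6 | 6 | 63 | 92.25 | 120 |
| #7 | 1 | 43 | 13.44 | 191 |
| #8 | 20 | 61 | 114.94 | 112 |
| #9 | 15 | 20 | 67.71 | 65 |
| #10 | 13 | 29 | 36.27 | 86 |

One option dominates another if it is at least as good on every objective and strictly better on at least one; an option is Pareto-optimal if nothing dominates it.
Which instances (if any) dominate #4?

#1

#1: network 20≥11, vCPUs 56≥37, price 37.23≤48.64, memory 235≥39 — dominates #4.
Others (#2, #3, #5, #6, #7, #8, #9, #10) are each worse than #4 on at least one objective.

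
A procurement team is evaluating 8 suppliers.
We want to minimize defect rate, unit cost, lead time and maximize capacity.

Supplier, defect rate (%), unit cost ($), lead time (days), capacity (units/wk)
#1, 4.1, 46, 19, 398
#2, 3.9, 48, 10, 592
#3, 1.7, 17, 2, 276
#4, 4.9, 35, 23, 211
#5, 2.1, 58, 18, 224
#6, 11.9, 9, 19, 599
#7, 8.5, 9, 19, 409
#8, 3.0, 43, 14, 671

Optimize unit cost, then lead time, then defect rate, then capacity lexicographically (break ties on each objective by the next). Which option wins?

First minimize unit cost: best is 9, kept {#6, #7}.
Then minimize lead time: best is 19, kept {#6, #7}.
Then minimize defect rate: best is 8.5, kept {#7}.

#7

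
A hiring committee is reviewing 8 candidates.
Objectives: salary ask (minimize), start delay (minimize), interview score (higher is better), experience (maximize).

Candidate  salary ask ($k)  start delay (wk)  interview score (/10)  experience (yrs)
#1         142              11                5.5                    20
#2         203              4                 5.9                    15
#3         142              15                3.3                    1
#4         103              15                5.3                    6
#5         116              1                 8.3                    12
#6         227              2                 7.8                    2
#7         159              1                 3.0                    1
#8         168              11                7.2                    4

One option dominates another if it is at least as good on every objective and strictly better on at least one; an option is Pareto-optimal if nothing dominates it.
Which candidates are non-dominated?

#1, #2, #4, #5

#1: not dominated (best experience).
#2: not dominated.
#3: dominated by #1 (salary ask 142≤142, start delay 11≤15, interview score 5.5≥3.3, experience 20≥1).
#4: not dominated (best salary ask).
#5: not dominated (best interview score).
#6: dominated by #5 (salary ask 116≤227, start delay 1≤2, interview score 8.3≥7.8, experience 12≥2).
#7: dominated by #5 (salary ask 116≤159, start delay 1≤1, interview score 8.3≥3.0, experience 12≥1).
#8: dominated by #5 (salary ask 116≤168, start delay 1≤11, interview score 8.3≥7.2, experience 12≥4).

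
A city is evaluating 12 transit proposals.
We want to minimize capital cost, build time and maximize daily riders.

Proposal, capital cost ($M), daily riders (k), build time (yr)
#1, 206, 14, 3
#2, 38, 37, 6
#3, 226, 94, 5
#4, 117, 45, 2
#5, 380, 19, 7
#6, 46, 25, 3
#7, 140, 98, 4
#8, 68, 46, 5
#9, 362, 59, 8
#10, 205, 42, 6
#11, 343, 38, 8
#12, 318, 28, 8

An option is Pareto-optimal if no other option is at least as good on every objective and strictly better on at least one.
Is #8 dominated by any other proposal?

#1: worse on capital cost (206 vs 68).
#2: worse on daily riders (37 vs 46).
#3: worse on capital cost (226 vs 68).
#4: worse on capital cost (117 vs 68).
#5: worse on capital cost (380 vs 68).
#6: worse on daily riders (25 vs 46).
#7: worse on capital cost (140 vs 68).
#9: worse on capital cost (362 vs 68).
#10: worse on capital cost (205 vs 68).
#11: worse on capital cost (343 vs 68).
#12: worse on capital cost (318 vs 68).
No option is at least as good as #8 on every objective and strictly better on one.

No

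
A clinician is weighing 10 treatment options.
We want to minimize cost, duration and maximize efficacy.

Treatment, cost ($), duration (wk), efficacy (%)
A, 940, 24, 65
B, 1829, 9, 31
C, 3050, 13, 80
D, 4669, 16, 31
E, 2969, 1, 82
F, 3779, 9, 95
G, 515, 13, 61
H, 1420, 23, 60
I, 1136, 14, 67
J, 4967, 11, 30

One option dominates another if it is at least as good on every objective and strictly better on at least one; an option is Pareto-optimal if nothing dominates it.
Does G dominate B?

No

G vs B: G is worse on duration (13 vs 9), so it does not dominate B.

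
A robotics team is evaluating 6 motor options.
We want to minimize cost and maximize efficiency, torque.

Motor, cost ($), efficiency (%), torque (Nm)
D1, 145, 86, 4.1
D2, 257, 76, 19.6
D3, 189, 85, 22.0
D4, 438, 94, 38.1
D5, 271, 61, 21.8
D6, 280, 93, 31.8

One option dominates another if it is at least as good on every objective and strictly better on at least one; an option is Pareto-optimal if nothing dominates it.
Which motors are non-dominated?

D1, D3, D4, D6

D1: not dominated (best cost).
D2: dominated by D3 (cost 189≤257, efficiency 85≥76, torque 22.0≥19.6).
D3: not dominated.
D4: not dominated (best efficiency).
D5: dominated by D3 (cost 189≤271, efficiency 85≥61, torque 22.0≥21.8).
D6: not dominated.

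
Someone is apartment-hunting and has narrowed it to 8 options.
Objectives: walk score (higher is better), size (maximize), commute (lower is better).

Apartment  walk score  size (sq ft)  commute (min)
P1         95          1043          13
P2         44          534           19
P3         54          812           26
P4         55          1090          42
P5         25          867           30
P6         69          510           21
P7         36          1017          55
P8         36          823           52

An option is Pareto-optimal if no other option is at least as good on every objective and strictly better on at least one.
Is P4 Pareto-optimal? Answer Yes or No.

Yes

P1: worse on size (1043 vs 1090).
P2: worse on walk score (44 vs 55).
P3: worse on walk score (54 vs 55).
P5: worse on walk score (25 vs 55).
P6: worse on size (510 vs 1090).
P7: worse on walk score (36 vs 55).
P8: worse on walk score (36 vs 55).
No option is at least as good as P4 on every objective and strictly better on one.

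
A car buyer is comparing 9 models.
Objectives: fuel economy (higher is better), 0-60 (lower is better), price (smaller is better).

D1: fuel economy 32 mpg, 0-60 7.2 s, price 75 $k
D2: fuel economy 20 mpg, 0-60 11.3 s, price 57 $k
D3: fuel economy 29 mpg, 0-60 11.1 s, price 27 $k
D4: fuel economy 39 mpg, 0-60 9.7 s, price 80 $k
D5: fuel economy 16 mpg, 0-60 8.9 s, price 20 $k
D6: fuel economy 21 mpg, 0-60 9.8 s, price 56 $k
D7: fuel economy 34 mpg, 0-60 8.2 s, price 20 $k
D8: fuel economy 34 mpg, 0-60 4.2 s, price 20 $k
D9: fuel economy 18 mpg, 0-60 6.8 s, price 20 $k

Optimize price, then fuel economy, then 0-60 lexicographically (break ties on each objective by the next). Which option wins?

D8

First minimize price: best is 20, kept {D5, D7, D8, D9}.
Then maximize fuel economy: best is 34, kept {D7, D8}.
Then minimize 0-60: best is 4.2, kept {D8}.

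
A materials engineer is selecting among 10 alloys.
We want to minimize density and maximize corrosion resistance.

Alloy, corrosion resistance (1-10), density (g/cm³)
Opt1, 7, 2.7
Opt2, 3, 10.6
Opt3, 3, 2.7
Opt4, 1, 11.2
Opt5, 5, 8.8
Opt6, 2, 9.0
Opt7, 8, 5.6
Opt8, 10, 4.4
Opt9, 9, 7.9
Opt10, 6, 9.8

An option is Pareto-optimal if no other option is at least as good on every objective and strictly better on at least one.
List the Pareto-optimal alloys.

Opt1: not dominated.
Opt2: dominated by Opt1 (corrosion resistance 7≥3, density 2.7≤10.6).
Opt3: dominated by Opt1 (corrosion resistance 7≥3, density 2.7≤2.7).
Opt4: dominated by Opt1 (corrosion resistance 7≥1, density 2.7≤11.2).
Opt5: dominated by Opt1 (corrosion resistance 7≥5, density 2.7≤8.8).
Opt6: dominated by Opt1 (corrosion resistance 7≥2, density 2.7≤9.0).
Opt7: dominated by Opt8 (corrosion resistance 10≥8, density 4.4≤5.6).
Opt8: not dominated (best corrosion resistance).
Opt9: dominated by Opt8 (corrosion resistance 10≥9, density 4.4≤7.9).
Opt10: dominated by Opt1 (corrosion resistance 7≥6, density 2.7≤9.8).

Opt1, Opt8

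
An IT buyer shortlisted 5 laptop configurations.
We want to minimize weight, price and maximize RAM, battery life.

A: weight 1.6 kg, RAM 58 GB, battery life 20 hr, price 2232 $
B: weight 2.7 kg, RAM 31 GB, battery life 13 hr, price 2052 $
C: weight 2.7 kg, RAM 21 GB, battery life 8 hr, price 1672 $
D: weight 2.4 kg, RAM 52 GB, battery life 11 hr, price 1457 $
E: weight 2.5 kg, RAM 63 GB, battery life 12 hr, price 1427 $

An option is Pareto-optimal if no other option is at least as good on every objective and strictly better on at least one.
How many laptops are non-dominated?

A: not dominated (best weight).
B: not dominated.
C: dominated by D (weight 2.4≤2.7, RAM 52≥21, battery life 11≥8, price 1457≤1672).
D: not dominated.
E: not dominated (best RAM).
Pareto-optimal: A, B, D, E → 4.

4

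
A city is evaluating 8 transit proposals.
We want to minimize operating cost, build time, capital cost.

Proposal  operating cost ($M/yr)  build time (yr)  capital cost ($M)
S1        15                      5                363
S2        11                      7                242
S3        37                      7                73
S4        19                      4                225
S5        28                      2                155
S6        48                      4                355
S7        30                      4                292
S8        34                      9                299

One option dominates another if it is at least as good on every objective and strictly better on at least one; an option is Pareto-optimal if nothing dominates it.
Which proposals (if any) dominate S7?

S4: operating cost 19≤30, build time 4≤4, capital cost 225≤292 — dominates S7.
S5: operating cost 28≤30, build time 2≤4, capital cost 155≤292 — dominates S7.
Others (S1, S2, S3, S6, S8) are each worse than S7 on at least one objective.

S4, S5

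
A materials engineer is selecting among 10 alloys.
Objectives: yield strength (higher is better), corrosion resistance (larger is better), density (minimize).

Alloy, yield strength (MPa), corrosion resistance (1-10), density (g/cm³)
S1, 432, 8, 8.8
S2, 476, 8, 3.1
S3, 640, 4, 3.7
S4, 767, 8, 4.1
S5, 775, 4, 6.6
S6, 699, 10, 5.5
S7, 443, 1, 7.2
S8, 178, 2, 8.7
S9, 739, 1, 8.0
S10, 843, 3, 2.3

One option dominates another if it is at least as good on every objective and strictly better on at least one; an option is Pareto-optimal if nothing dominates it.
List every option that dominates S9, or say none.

S4, S5, S10

S4: yield strength 767≥739, corrosion resistance 8≥1, density 4.1≤8.0 — dominates S9.
S5: yield strength 775≥739, corrosion resistance 4≥1, density 6.6≤8.0 — dominates S9.
S10: yield strength 843≥739, corrosion resistance 3≥1, density 2.3≤8.0 — dominates S9.
Others (S1, S2, S3, S6, S7, S8) are each worse than S9 on at least one objective.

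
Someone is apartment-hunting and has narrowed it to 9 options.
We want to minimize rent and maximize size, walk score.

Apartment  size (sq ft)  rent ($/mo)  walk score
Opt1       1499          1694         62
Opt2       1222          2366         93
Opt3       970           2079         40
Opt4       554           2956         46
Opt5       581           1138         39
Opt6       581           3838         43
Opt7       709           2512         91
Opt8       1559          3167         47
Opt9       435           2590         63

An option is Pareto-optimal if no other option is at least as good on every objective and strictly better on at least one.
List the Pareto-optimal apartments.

Opt1, Opt2, Opt5, Opt8

Opt1: not dominated.
Opt2: not dominated (best walk score).
Opt3: dominated by Opt1 (size 1499≥970, rent 1694≤2079, walk score 62≥40).
Opt4: dominated by Opt1 (size 1499≥554, rent 1694≤2956, walk score 62≥46).
Opt5: not dominated (best rent).
Opt6: dominated by Opt1 (size 1499≥581, rent 1694≤3838, walk score 62≥43).
Opt7: dominated by Opt2 (size 1222≥709, rent 2366≤2512, walk score 93≥91).
Opt8: not dominated (best size).
Opt9: dominated by Opt2 (size 1222≥435, rent 2366≤2590, walk score 93≥63).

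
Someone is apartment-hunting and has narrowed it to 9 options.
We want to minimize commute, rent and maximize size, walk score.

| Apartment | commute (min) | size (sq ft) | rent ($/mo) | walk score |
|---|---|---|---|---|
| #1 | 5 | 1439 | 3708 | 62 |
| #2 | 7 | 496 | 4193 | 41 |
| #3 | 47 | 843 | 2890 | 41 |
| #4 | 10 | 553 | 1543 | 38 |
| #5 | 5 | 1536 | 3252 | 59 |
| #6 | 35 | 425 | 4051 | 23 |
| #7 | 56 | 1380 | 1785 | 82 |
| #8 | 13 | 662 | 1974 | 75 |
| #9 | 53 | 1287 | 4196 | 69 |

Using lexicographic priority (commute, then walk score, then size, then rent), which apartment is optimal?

First minimize commute: best is 5, kept {#1, #5}.
Then maximize walk score: best is 62, kept {#1}.

#1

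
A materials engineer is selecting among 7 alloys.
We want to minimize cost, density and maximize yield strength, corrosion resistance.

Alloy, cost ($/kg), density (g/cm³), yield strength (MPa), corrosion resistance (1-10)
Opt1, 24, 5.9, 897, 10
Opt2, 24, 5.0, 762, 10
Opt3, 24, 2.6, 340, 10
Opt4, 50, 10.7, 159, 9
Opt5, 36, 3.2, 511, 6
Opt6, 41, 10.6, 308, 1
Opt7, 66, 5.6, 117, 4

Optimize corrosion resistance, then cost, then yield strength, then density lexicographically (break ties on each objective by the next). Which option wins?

First maximize corrosion resistance: best is 10, kept {Opt1, Opt2, Opt3}.
Then minimize cost: best is 24, kept {Opt1, Opt2, Opt3}.
Then maximize yield strength: best is 897, kept {Opt1}.

Opt1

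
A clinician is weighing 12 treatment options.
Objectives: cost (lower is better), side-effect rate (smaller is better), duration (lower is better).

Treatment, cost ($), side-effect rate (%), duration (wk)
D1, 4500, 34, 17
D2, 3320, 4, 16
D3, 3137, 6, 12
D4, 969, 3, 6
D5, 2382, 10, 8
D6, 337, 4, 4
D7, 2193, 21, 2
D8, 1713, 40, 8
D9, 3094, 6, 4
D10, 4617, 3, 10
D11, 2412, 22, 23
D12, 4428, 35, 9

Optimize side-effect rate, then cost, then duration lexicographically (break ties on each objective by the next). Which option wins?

D4

First minimize side-effect rate: best is 3, kept {D4, D10}.
Then minimize cost: best is 969, kept {D4}.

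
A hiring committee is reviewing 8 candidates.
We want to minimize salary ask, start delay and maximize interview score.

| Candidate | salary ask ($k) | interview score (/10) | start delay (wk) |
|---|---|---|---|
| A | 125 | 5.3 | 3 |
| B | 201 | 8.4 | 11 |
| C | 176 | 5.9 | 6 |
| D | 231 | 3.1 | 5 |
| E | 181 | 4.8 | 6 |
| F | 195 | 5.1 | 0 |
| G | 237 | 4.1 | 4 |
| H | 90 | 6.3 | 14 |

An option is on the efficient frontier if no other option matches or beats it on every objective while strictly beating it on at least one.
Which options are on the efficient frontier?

A, B, C, F, H

A: not dominated.
B: not dominated (best interview score).
C: not dominated.
D: dominated by A (salary ask 125≤231, interview score 5.3≥3.1, start delay 3≤5).
E: dominated by A (salary ask 125≤181, interview score 5.3≥4.8, start delay 3≤6).
F: not dominated (best start delay).
G: dominated by A (salary ask 125≤237, interview score 5.3≥4.1, start delay 3≤4).
H: not dominated (best salary ask).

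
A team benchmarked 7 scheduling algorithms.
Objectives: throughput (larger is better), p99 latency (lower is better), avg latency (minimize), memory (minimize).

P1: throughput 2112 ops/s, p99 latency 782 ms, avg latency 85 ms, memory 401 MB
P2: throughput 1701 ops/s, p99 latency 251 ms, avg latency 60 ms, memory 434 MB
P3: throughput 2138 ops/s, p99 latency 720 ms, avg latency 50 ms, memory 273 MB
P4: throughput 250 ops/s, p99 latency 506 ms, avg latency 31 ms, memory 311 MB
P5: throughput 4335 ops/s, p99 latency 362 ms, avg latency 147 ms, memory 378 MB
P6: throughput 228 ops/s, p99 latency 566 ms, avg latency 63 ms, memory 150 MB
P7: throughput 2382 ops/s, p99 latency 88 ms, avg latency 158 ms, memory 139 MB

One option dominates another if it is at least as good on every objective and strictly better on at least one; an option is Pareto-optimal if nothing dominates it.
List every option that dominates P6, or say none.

P1: worse on p99 latency (782 vs 566).
P2: worse on memory (434 vs 150).
P3: worse on p99 latency (720 vs 566).
P4: worse on memory (311 vs 150).
P5: worse on avg latency (147 vs 63).
P7: worse on avg latency (158 vs 63).
No option dominates P6.

none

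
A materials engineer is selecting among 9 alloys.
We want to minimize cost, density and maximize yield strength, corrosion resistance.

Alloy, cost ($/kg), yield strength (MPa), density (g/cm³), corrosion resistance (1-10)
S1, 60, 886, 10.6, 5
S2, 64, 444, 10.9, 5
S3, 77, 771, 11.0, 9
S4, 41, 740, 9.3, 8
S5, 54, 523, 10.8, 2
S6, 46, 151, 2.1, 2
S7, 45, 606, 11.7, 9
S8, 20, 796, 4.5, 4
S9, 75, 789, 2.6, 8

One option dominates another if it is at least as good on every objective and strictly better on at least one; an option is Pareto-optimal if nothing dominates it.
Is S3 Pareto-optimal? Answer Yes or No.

S1: worse on corrosion resistance (5 vs 9).
S2: worse on yield strength (444 vs 771).
S4: worse on yield strength (740 vs 771).
S5: worse on yield strength (523 vs 771).
S6: worse on yield strength (151 vs 771).
S7: worse on yield strength (606 vs 771).
S8: worse on corrosion resistance (4 vs 9).
S9: worse on corrosion resistance (8 vs 9).
No option is at least as good as S3 on every objective and strictly better on one.

Yes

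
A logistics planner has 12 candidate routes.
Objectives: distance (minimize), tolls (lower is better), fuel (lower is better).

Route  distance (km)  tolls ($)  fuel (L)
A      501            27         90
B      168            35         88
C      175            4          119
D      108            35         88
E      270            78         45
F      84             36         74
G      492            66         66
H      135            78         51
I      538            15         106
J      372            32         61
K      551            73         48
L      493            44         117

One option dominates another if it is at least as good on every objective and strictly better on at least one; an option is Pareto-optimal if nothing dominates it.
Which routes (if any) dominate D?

none

A: worse on distance (501 vs 108).
B: worse on distance (168 vs 108).
C: worse on distance (175 vs 108).
E: worse on distance (270 vs 108).
F: worse on tolls (36 vs 35).
G: worse on distance (492 vs 108).
H: worse on distance (135 vs 108).
I: worse on distance (538 vs 108).
J: worse on distance (372 vs 108).
K: worse on distance (551 vs 108).
L: worse on distance (493 vs 108).
No option dominates D.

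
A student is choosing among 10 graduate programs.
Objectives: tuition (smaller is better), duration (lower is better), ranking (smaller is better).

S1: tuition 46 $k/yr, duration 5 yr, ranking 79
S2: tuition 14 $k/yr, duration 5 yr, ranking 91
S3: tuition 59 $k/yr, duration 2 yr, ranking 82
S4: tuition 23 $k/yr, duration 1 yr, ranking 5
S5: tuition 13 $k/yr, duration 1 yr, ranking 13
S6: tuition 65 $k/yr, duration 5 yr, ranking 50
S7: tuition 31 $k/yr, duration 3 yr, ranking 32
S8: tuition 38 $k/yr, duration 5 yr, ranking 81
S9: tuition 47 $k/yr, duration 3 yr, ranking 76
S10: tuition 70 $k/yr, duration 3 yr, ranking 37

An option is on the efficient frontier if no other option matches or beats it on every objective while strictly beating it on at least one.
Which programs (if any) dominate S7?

S4, S5

S4: tuition 23≤31, duration 1≤3, ranking 5≤32 — dominates S7.
S5: tuition 13≤31, duration 1≤3, ranking 13≤32 — dominates S7.
Others (S1, S2, S3, S6, S8, S9, S10) are each worse than S7 on at least one objective.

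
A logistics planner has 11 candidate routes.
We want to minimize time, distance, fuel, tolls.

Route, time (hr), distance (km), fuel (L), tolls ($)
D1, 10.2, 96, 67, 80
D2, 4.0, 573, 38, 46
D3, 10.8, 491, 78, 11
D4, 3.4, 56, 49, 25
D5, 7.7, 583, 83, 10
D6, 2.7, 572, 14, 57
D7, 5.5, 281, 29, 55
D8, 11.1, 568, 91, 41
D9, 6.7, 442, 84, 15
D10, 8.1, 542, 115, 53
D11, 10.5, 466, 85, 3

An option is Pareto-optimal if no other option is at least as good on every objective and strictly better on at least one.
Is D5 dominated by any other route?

No

D1: worse on time (10.2 vs 7.7).
D2: worse on tolls (46 vs 10).
D3: worse on time (10.8 vs 7.7).
D4: worse on tolls (25 vs 10).
D6: worse on tolls (57 vs 10).
D7: worse on tolls (55 vs 10).
D8: worse on time (11.1 vs 7.7).
D9: worse on fuel (84 vs 83).
D10: worse on time (8.1 vs 7.7).
D11: worse on time (10.5 vs 7.7).
No option is at least as good as D5 on every objective and strictly better on one.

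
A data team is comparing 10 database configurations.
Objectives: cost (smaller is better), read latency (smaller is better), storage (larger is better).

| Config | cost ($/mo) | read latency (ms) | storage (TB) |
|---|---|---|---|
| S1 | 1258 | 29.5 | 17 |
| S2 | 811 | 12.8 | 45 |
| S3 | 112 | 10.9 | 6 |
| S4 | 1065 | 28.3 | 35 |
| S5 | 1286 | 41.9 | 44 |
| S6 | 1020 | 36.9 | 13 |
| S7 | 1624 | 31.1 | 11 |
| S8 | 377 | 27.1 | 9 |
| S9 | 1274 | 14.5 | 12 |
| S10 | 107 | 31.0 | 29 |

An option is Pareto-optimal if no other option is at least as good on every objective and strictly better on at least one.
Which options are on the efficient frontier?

S1: dominated by S2 (cost 811≤1258, read latency 12.8≤29.5, storage 45≥17).
S2: not dominated (best storage).
S3: not dominated (best read latency).
S4: dominated by S2 (cost 811≤1065, read latency 12.8≤28.3, storage 45≥35).
S5: dominated by S2 (cost 811≤1286, read latency 12.8≤41.9, storage 45≥44).
S6: dominated by S2 (cost 811≤1020, read latency 12.8≤36.9, storage 45≥13).
S7: dominated by S1 (cost 1258≤1624, read latency 29.5≤31.1, storage 17≥11).
S8: not dominated.
S9: dominated by S2 (cost 811≤1274, read latency 12.8≤14.5, storage 45≥12).
S10: not dominated (best cost).

S2, S3, S8, S10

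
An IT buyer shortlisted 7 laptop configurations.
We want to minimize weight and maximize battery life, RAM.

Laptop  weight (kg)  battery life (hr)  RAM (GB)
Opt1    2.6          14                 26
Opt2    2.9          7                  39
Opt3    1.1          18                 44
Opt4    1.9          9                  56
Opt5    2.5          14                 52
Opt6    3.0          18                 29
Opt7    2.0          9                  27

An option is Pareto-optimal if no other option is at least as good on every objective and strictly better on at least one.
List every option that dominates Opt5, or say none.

Opt1: worse on weight (2.6 vs 2.5).
Opt2: worse on weight (2.9 vs 2.5).
Opt3: worse on RAM (44 vs 52).
Opt4: worse on battery life (9 vs 14).
Opt6: worse on weight (3.0 vs 2.5).
Opt7: worse on battery life (9 vs 14).
No option dominates Opt5.

none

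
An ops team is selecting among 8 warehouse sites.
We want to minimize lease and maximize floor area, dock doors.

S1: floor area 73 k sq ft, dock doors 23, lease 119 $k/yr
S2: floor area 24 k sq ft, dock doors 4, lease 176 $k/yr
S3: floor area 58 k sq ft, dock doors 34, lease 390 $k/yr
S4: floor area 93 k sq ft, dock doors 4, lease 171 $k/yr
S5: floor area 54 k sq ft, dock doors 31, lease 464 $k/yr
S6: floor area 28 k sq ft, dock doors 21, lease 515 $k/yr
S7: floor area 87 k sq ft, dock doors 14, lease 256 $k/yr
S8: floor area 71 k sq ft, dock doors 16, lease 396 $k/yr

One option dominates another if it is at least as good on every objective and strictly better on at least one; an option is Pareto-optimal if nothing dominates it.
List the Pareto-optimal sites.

S1, S3, S4, S7

S1: not dominated (best lease).
S2: dominated by S1 (floor area 73≥24, dock doors 23≥4, lease 119≤176).
S3: not dominated (best dock doors).
S4: not dominated (best floor area).
S5: dominated by S3 (floor area 58≥54, dock doors 34≥31, lease 390≤464).
S6: dominated by S1 (floor area 73≥28, dock doors 23≥21, lease 119≤515).
S7: not dominated.
S8: dominated by S1 (floor area 73≥71, dock doors 23≥16, lease 119≤396).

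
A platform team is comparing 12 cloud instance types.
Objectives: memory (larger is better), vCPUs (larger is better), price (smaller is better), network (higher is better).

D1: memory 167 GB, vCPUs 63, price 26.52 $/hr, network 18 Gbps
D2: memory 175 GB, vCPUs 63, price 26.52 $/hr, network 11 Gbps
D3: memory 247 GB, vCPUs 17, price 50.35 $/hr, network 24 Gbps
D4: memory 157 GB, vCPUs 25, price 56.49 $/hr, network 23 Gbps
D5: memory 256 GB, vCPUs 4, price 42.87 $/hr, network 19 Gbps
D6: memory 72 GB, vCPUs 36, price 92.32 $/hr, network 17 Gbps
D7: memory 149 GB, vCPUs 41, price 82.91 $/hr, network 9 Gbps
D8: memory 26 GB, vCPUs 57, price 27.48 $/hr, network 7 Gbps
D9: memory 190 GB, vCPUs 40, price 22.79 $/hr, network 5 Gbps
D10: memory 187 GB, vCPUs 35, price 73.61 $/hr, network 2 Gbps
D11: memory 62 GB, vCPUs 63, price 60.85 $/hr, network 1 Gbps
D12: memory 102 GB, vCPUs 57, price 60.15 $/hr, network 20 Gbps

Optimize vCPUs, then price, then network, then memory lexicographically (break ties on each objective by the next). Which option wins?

First maximize vCPUs: best is 63, kept {D1, D2, D11}.
Then minimize price: best is 26.52, kept {D1, D2}.
Then maximize network: best is 18, kept {D1}.

D1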